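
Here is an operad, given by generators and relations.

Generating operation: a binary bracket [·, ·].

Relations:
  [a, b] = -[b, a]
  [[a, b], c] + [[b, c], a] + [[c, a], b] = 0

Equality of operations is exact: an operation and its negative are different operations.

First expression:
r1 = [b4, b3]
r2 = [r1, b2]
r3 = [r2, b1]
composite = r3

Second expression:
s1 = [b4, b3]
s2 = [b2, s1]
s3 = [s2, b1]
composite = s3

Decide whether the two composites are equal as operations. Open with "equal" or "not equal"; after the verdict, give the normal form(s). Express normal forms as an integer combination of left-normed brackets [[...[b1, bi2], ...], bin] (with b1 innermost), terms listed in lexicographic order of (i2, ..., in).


not equal; the first gives -[[[b1, b2], b3], b4] + [[[b1, b2], b4], b3] + [[[b1, b3], b4], b2] - [[[b1, b4], b3], b2] and the second [[[b1, b2], b3], b4] - [[[b1, b2], b4], b3] - [[[b1, b3], b4], b2] + [[[b1, b4], b3], b2]

The first expression, normalized: -[[[b1, b2], b3], b4] + [[[b1, b2], b4], b3] + [[[b1, b3], b4], b2] - [[[b1, b4], b3], b2]
The second expression, normalized: [[[b1, b2], b3], b4] - [[[b1, b2], b4], b3] - [[[b1, b3], b4], b2] + [[[b1, b4], b3], b2]
Distinct normal forms: not equal.


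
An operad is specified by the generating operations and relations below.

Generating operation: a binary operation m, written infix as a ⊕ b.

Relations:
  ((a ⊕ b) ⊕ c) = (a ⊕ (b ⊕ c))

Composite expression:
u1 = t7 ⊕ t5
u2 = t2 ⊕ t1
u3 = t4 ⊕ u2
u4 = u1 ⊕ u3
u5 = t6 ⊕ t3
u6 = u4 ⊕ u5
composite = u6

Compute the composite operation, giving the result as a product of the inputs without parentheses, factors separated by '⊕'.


t7 ⊕ t5 ⊕ t4 ⊕ t2 ⊕ t1 ⊕ t6 ⊕ t3


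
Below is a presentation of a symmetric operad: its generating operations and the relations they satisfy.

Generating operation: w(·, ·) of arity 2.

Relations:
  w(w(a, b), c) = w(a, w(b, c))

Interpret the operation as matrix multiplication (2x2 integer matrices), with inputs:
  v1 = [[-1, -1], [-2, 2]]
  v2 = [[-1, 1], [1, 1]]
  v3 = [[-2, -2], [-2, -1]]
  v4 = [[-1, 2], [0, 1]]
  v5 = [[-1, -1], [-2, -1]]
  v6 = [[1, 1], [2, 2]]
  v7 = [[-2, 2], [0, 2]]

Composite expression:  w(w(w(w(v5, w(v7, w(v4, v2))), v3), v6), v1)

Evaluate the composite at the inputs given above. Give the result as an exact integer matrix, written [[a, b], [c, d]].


[[12, -4], [84, -28]]

w(v4, v2) = [[3, 1], [1, 1]]
w(v7, w(v4, v2)) = [[-4, 0], [2, 2]]
w(v5, w(v7, w(v4, v2))) = [[2, -2], [6, -2]]
w(w(v5, w(v7, w(v4, v2))), v3) = [[0, -2], [-8, -10]]
w(w(w(v5, w(v7, w(v4, v2))), v3), v6) = [[-4, -4], [-28, -28]]
w(w(w(w(v5, w(v7, w(v4, v2))), v3), v6), v1) = [[12, -4], [84, -28]]


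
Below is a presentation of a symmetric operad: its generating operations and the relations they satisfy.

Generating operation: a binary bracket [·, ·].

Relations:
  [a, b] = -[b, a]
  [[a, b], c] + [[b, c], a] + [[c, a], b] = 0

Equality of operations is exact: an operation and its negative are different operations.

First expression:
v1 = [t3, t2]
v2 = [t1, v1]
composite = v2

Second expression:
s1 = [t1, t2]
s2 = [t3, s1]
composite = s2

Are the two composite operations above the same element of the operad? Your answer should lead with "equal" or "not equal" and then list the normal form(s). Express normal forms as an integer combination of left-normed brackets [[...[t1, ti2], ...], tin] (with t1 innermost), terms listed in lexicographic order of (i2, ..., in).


not equal — first -[[t1, t2], t3] + [[t1, t3], t2], second -[[t1, t2], t3]

In normal form, the first expression is -[[t1, t2], t3] + [[t1, t3], t2]
In normal form, the second expression is -[[t1, t2], t3]
The normal forms differ: not equal.


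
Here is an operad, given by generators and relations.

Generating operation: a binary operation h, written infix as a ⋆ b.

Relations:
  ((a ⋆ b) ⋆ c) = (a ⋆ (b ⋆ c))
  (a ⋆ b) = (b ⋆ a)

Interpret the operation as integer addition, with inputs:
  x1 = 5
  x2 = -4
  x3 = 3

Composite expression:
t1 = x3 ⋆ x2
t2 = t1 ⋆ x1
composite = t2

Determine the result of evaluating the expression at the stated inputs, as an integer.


(x3 ⋆ x2) = -1
((x3 ⋆ x2) ⋆ x1) = 4

4


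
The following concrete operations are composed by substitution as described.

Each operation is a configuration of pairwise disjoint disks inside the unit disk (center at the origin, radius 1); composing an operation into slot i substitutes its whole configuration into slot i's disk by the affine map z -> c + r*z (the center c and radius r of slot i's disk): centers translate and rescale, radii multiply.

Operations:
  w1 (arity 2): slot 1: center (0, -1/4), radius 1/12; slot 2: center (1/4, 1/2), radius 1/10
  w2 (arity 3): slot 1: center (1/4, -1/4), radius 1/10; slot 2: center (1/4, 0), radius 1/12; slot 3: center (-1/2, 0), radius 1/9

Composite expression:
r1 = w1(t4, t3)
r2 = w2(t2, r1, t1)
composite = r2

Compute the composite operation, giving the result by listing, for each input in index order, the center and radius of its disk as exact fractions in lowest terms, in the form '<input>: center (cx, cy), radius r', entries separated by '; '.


t1: center (-1/2, 0), radius 1/9; t2: center (1/4, -1/4), radius 1/10; t3: center (13/48, 1/24), radius 1/120; t4: center (1/4, -1/48), radius 1/144


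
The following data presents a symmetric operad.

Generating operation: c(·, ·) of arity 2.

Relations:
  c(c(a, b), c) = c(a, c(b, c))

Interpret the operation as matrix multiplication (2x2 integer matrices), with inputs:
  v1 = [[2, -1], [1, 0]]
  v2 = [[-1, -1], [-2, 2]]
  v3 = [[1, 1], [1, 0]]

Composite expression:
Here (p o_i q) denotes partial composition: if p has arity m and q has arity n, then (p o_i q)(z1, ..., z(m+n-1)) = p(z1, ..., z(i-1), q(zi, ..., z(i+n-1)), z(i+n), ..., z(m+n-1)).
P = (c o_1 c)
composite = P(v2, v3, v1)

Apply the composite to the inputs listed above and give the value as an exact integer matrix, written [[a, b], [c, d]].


[[-5, 2], [-2, 0]]


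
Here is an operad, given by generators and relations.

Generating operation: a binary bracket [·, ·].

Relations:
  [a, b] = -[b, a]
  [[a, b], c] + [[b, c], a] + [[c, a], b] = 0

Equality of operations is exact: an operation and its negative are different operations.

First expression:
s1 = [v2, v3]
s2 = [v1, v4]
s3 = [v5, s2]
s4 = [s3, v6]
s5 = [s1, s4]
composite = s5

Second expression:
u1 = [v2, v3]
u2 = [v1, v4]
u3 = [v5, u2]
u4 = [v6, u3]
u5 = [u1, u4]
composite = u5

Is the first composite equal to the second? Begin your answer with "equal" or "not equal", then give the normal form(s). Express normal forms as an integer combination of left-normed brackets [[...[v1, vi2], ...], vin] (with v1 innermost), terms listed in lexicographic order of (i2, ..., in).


not equal: they reduce to [[[[[v1, v4], v5], v6], v2], v3] - [[[[[v1, v4], v5], v6], v3], v2] and -[[[[[v1, v4], v5], v6], v2], v3] + [[[[[v1, v4], v5], v6], v3], v2]

The first expression reduces to [[[[[v1, v4], v5], v6], v2], v3] - [[[[[v1, v4], v5], v6], v3], v2]
The second expression reduces to -[[[[[v1, v4], v5], v6], v2], v3] + [[[[[v1, v4], v5], v6], v3], v2]
They disagree, so not equal.


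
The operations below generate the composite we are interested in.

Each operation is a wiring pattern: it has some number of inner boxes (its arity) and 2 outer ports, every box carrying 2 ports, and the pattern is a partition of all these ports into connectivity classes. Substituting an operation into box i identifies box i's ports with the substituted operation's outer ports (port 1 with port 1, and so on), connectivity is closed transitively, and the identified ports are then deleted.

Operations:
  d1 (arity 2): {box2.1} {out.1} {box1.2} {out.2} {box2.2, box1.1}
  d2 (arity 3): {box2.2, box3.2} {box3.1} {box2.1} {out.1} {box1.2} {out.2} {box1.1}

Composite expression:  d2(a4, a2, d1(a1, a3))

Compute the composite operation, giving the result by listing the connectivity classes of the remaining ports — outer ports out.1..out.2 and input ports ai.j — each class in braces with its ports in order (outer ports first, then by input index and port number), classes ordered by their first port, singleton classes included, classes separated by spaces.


Connectivity passes through glued d2-boundaries; trace each wire chain.
after d1, the pattern on (a1, a3) reads {out.1} {out.2} {a1.1, a3.2} {a1.2} {a3.1} (out.j = its outer ports)
after d2, the pattern on (a4, a2, a1, a3) reads {out.1} {out.2} {a1.1, a3.2} {a1.2} {a2.1} {a2.2} {a3.1} {a4.1} {a4.2} (out.j = its outer ports)

{out.1} {out.2} {a1.1, a3.2} {a1.2} {a2.1} {a2.2} {a3.1} {a4.1} {a4.2}


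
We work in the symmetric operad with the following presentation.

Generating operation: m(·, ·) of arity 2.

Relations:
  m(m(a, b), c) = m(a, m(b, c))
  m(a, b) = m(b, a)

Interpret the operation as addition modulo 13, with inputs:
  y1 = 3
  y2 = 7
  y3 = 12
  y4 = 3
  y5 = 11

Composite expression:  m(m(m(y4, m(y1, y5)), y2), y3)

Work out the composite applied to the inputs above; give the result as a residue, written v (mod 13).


10 (mod 13)

m(y1, y5) = 1
m(y4, m(y1, y5)) = 4
m(m(y4, m(y1, y5)), y2) = 11
m(m(m(y4, m(y1, y5)), y2), y3) = 10


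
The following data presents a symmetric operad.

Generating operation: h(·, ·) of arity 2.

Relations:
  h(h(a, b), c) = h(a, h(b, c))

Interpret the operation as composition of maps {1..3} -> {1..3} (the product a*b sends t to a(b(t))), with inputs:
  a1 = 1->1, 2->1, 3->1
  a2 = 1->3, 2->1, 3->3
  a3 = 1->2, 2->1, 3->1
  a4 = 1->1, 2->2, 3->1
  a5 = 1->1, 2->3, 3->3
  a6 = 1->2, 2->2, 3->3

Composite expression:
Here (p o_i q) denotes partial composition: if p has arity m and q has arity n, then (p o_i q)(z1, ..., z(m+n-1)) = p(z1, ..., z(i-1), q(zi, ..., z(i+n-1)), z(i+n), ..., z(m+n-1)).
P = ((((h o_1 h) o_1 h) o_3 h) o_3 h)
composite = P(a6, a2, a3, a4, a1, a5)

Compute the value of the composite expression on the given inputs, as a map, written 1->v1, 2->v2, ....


1->2, 2->2, 3->2

h(a6, a2) = 1->3, 2->2, 3->3
h(a3, a4) = 1->2, 2->1, 3->2
h(h(a3, a4), a1) = 1->2, 2->2, 3->2
h(h(a6, a2), h(h(a3, a4), a1)) = 1->2, 2->2, 3->2
h(h(h(a6, a2), h(h(a3, a4), a1)), a5) = 1->2, 2->2, 3->2


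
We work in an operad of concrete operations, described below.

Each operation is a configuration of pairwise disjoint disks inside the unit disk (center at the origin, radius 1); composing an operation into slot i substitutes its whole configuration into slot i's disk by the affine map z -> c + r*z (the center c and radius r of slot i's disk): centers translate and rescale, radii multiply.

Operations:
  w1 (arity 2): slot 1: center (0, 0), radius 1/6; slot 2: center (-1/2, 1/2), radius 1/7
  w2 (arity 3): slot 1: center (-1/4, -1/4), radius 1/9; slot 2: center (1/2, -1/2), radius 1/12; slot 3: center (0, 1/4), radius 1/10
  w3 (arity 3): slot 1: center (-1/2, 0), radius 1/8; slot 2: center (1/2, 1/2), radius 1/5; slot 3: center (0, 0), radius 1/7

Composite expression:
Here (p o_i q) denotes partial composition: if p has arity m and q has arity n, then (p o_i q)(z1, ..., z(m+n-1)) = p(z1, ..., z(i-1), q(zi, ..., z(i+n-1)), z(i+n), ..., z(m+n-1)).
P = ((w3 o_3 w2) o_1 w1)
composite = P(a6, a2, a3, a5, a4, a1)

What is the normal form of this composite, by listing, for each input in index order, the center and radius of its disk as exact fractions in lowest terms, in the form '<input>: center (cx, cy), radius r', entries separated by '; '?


Each a-disk chains the slot maps above it in w3; radii multiply.
input a6: applying the 2 nested substitutions gives center (-1/2, 0), radius 1/48
input a2: applying the 2 nested substitutions gives center (-9/16, 1/16), radius 1/56
input a3: applying the 1 nested substitution gives center (1/2, 1/2), radius 1/5
input a5: applying the 2 nested substitutions gives center (-1/28, -1/28), radius 1/63
input a4: applying the 2 nested substitutions gives center (1/14, -1/14), radius 1/84
input a1: applying the 2 nested substitutions gives center (0, 1/28), radius 1/70

a1: center (0, 1/28), radius 1/70; a2: center (-9/16, 1/16), radius 1/56; a3: center (1/2, 1/2), radius 1/5; a4: center (1/14, -1/14), radius 1/84; a5: center (-1/28, -1/28), radius 1/63; a6: center (-1/2, 0), radius 1/48


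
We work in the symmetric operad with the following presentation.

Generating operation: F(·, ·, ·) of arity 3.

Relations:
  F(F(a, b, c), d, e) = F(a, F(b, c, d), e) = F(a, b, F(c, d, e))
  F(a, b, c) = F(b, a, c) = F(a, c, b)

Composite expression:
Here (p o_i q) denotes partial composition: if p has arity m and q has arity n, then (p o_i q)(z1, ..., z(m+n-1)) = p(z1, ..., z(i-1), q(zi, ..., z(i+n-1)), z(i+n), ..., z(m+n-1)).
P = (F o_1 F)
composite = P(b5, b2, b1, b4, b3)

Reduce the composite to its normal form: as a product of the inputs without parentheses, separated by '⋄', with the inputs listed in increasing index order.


Reordering under F is free, so list the b-inputs canonically.
F(b5, b2, b1) collapses to b5 ⋄ b2 ⋄ b1
F(F(b5, b2, b1), b4, b3) collapses to b5 ⋄ b2 ⋄ b1 ⋄ b4 ⋄ b3
the factors in increasing index order: b1 ⋄ b2 ⋄ b3 ⋄ b4 ⋄ b5

b1 ⋄ b2 ⋄ b3 ⋄ b4 ⋄ b5


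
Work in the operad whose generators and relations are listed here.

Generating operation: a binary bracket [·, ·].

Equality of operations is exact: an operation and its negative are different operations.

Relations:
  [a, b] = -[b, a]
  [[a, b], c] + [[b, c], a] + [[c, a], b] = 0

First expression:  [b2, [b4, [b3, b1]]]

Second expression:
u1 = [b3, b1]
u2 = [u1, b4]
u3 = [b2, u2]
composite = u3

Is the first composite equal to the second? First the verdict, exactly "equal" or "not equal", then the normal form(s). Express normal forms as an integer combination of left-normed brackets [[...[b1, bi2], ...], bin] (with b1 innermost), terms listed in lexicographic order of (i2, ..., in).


not equal; the first gives -[[[b1, b3], b4], b2] and the second [[[b1, b3], b4], b2]

The first expression reduces to -[[[b1, b3], b4], b2]
The second expression reduces to [[[b1, b3], b4], b2]
Distinct normal forms: not equal.


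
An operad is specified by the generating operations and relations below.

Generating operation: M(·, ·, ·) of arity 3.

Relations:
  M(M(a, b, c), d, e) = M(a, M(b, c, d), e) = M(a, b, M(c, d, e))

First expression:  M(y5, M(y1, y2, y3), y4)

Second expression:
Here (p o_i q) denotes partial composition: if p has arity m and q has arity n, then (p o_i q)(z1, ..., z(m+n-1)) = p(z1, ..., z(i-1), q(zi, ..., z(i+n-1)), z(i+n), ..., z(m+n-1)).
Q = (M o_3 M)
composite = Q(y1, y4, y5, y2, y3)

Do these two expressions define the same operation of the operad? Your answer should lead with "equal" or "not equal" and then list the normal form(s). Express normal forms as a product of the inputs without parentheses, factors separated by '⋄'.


not equal; first: y5 ⋄ y1 ⋄ y2 ⋄ y3 ⋄ y4; second: y1 ⋄ y4 ⋄ y5 ⋄ y2 ⋄ y3

Reducing the first expression gives y5 ⋄ y1 ⋄ y2 ⋄ y3 ⋄ y4
Reducing the second expression gives y1 ⋄ y4 ⋄ y5 ⋄ y2 ⋄ y3
The normal forms differ: not equal.


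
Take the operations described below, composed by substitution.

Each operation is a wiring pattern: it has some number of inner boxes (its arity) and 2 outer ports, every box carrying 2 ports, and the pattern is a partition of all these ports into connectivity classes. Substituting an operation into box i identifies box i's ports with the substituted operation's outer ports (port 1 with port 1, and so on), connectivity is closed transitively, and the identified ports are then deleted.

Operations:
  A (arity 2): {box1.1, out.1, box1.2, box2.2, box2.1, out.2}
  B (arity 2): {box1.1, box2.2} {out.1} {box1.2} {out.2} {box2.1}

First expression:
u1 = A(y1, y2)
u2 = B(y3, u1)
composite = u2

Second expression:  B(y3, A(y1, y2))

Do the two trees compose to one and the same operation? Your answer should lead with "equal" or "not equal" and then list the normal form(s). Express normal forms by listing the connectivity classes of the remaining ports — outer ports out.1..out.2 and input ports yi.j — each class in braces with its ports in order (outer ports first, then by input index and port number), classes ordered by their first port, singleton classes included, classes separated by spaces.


equal; the common form is {out.1} {out.2} {y1.1, y1.2, y2.1, y2.2, y3.1} {y3.2}

The first composite normalizes to {out.1} {out.2} {y1.1, y1.2, y2.1, y2.2, y3.1} {y3.2}
The second composite normalizes to {out.1} {out.2} {y1.1, y1.2, y2.1, y2.2, y3.1} {y3.2}
Both agree, so they are equal.


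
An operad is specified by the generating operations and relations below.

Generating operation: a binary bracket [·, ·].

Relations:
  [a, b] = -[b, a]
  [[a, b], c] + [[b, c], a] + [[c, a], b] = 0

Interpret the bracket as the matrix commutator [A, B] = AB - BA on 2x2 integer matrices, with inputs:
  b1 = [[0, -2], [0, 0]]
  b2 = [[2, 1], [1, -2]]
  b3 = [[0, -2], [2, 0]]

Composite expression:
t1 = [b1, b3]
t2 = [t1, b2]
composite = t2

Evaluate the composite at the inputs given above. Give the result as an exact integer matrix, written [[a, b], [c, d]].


[[0, -8], [8, 0]]

[b1, b3] = [[-4, 0], [0, 4]]
[[b1, b3], b2] = [[0, -8], [8, 0]]


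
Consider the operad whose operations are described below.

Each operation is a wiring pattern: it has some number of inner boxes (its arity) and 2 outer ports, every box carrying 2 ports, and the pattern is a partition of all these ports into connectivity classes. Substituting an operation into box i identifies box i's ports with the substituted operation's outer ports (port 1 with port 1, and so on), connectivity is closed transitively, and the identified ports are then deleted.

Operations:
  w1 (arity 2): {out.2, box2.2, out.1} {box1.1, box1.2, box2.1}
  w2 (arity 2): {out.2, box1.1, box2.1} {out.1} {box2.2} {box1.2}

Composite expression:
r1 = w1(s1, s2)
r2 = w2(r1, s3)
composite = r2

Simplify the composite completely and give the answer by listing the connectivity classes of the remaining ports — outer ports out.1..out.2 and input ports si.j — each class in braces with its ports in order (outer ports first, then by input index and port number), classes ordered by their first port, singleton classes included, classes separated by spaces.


{out.1} {out.2, s2.2, s3.1} {s1.1, s1.2, s2.1} {s3.2}

Reachability decides: close wires over w2-identified ports.
stage w1: inputs (s1, s2), connectivity {out.1, out.2, s2.2} {s1.1, s1.2, s2.1}, out.j its boundary
stage w2: inputs (s1, s2, s3), connectivity {out.1} {out.2, s2.2, s3.1} {s1.1, s1.2, s2.1} {s3.2}, out.j its boundary


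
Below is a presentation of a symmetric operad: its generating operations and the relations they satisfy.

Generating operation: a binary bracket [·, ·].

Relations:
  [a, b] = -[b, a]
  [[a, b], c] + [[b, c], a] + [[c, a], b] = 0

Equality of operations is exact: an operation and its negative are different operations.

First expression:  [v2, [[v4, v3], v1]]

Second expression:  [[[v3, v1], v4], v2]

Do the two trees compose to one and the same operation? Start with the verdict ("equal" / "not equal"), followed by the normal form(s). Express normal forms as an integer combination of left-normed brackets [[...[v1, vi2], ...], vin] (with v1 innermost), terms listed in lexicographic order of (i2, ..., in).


not equal: they reduce to -[[[v1, v3], v4], v2] + [[[v1, v4], v3], v2] and -[[[v1, v3], v4], v2]

Normal form of the first expression: -[[[v1, v3], v4], v2] + [[[v1, v4], v3], v2]
Normal form of the second expression: -[[[v1, v3], v4], v2]
Different reductions; not equal.


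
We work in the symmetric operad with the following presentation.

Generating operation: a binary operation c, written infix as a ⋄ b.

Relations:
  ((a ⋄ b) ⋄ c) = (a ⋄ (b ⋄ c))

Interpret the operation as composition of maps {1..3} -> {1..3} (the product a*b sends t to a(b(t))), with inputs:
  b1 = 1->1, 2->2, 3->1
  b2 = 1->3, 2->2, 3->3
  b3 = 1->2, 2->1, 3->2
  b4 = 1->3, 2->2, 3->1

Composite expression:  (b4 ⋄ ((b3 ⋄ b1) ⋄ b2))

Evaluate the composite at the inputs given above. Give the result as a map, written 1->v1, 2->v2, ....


1->2, 2->3, 3->2


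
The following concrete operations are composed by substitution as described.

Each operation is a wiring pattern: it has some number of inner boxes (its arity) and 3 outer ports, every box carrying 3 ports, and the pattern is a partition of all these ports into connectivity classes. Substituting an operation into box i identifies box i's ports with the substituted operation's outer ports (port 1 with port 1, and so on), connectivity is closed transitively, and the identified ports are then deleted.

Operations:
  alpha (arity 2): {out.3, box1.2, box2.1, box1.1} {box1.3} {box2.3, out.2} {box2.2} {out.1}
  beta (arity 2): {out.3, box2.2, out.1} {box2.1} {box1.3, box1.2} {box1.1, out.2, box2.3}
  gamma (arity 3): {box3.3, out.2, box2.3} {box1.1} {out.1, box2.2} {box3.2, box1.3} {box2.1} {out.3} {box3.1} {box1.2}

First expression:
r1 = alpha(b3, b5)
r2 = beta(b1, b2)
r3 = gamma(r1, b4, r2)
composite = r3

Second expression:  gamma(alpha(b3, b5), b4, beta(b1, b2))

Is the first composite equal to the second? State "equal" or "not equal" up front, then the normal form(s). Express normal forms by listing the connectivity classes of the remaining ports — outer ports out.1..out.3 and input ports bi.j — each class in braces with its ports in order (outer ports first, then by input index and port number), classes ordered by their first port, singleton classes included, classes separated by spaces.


equal; the common form is {out.1, b4.2} {out.2, b2.2, b4.3} {out.3} {b1.1, b2.3, b3.1, b3.2, b5.1} {b1.2, b1.3} {b2.1} {b3.3} {b4.1} {b5.2} {b5.3}

In normal form, the first expression is {out.1, b4.2} {out.2, b2.2, b4.3} {out.3} {b1.1, b2.3, b3.1, b3.2, b5.1} {b1.2, b1.3} {b2.1} {b3.3} {b4.1} {b5.2} {b5.3}
In normal form, the second expression is {out.1, b4.2} {out.2, b2.2, b4.3} {out.3} {b1.1, b2.3, b3.1, b3.2, b5.1} {b1.2, b1.3} {b2.1} {b3.3} {b4.1} {b5.2} {b5.3}
The normal forms match — equal.


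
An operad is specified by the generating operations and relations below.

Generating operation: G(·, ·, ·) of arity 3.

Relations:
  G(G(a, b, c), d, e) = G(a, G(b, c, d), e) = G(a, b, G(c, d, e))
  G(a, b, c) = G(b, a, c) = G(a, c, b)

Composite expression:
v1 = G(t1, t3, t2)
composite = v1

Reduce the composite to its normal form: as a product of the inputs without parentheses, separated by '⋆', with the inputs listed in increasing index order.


t1 ⋆ t2 ⋆ t3

Both nesting and order wash out for G; what remains is which t's occur.
G(t1, t3, t2) collapses to t1 ⋆ t3 ⋆ t2
rearranged into index order: t1 ⋆ t2 ⋆ t3


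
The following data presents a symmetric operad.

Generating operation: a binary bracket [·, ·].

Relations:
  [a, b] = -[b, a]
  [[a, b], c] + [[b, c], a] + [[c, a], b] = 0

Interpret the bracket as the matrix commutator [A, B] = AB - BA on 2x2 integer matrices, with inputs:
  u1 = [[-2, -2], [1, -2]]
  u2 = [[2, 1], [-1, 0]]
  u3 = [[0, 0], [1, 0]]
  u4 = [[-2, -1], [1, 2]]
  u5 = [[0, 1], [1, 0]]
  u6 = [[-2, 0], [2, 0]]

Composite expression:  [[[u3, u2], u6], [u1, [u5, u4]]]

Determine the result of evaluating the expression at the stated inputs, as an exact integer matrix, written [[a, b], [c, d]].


[[0, 0], [0, 0]]


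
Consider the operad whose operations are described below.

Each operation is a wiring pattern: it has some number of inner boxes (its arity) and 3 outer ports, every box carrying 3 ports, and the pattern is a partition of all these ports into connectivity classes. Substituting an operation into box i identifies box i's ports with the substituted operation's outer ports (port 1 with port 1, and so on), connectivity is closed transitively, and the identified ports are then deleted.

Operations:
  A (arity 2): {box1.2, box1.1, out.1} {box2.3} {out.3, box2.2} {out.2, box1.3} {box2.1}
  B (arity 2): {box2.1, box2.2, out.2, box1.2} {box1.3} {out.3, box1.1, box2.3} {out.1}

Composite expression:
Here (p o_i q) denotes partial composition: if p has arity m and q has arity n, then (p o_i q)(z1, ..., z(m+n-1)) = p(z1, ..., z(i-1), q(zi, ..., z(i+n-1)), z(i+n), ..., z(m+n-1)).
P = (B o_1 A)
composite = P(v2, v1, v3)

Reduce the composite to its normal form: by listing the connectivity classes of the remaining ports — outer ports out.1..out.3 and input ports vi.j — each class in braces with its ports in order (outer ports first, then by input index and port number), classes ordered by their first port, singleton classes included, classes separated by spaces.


{out.1} {out.2, v2.3, v3.1, v3.2} {out.3, v2.1, v2.2, v3.3} {v1.1} {v1.2} {v1.3}

Treat the ports identified at B as solder joints: merge, then drop.
the subtree at A composes to {out.1, v2.1, v2.2} {out.2, v2.3} {out.3, v1.2} {v1.1} {v1.3} on (v2, v1); out.j = own outer ports
the subtree at B composes to {out.1} {out.2, v2.3, v3.1, v3.2} {out.3, v2.1, v2.2, v3.3} {v1.1} {v1.2} {v1.3} on (v2, v1, v3); out.j = own outer ports


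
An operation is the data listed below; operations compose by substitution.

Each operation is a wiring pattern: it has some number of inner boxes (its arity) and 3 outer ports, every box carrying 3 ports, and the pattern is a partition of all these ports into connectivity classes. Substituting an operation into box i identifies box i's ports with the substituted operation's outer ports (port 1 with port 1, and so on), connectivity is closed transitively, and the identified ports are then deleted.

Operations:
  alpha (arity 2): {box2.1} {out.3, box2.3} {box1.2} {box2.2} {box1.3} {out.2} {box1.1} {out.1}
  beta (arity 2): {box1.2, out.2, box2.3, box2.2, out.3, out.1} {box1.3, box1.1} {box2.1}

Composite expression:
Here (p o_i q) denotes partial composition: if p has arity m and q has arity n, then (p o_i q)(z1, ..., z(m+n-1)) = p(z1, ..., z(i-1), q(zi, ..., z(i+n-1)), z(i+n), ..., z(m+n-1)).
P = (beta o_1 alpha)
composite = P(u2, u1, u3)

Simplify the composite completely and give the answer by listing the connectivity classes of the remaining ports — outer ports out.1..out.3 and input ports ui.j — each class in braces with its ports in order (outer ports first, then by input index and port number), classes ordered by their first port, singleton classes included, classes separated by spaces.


{out.1, out.2, out.3, u3.2, u3.3} {u1.1} {u1.2} {u1.3} {u2.1} {u2.2} {u2.3} {u3.1}

Substituting into beta glues patterns; closure does the rest.
through alpha, on inputs (u2, u1): {out.1} {out.2} {out.3, u1.3} {u1.1} {u1.2} {u2.1} {u2.2} {u2.3} (out.j = stage outer ports)
through beta, on inputs (u2, u1, u3): {out.1, out.2, out.3, u3.2, u3.3} {u1.1} {u1.2} {u1.3} {u2.1} {u2.2} {u2.3} {u3.1} (out.j = stage outer ports)


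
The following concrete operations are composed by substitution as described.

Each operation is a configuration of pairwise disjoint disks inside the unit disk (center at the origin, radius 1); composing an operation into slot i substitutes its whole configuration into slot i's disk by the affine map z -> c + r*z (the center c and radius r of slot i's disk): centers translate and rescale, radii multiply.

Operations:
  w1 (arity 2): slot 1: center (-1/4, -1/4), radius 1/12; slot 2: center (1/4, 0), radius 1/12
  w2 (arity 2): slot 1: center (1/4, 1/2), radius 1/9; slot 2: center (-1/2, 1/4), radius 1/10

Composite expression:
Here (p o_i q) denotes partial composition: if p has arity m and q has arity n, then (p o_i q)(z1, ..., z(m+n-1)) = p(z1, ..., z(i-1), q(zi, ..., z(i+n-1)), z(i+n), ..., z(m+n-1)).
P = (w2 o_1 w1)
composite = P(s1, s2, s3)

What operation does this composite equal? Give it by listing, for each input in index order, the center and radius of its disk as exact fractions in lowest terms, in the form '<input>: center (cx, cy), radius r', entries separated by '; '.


s1: center (2/9, 17/36), radius 1/108; s2: center (5/18, 1/2), radius 1/108; s3: center (-1/2, 1/4), radius 1/10

Each s-disk chains the slot maps above it in w2; radii multiply.
for s1, the 2-step affine chain lands on center (2/9, 17/36), radius 1/108
for s2, the 2-step affine chain lands on center (5/18, 1/2), radius 1/108
for s3, the 1-step affine chain lands on center (-1/2, 1/4), radius 1/10


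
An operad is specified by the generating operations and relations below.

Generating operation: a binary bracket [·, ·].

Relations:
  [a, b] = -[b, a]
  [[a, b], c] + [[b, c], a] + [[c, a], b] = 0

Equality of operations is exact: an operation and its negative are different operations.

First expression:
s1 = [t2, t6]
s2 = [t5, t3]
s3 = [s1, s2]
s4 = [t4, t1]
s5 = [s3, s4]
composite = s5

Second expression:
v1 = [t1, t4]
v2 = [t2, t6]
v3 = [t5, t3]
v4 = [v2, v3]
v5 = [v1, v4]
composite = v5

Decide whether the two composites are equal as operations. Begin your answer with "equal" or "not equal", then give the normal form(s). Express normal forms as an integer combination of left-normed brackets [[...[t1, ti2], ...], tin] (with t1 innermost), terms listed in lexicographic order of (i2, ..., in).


The first composite normalizes to -[[[[[t1, t4], t2], t6], t3], t5] + [[[[[t1, t4], t2], t6], t5], t3] + [[[[[t1, t4], t3], t5], t2], t6] - [[[[[t1, t4], t3], t5], t6], t2] - [[[[[t1, t4], t5], t3], t2], t6] + [[[[[t1, t4], t5], t3], t6], t2] + [[[[[t1, t4], t6], t2], t3], t5] - [[[[[t1, t4], t6], t2], t5], t3]
The second composite normalizes to -[[[[[t1, t4], t2], t6], t3], t5] + [[[[[t1, t4], t2], t6], t5], t3] + [[[[[t1, t4], t3], t5], t2], t6] - [[[[[t1, t4], t3], t5], t6], t2] - [[[[[t1, t4], t5], t3], t2], t6] + [[[[[t1, t4], t5], t3], t6], t2] + [[[[[t1, t4], t6], t2], t3], t5] - [[[[[t1, t4], t6], t2], t5], t3]
One common form — equal.

equal; both compose to -[[[[[t1, t4], t2], t6], t3], t5] + [[[[[t1, t4], t2], t6], t5], t3] + [[[[[t1, t4], t3], t5], t2], t6] - [[[[[t1, t4], t3], t5], t6], t2] - [[[[[t1, t4], t5], t3], t2], t6] + [[[[[t1, t4], t5], t3], t6], t2] + [[[[[t1, t4], t6], t2], t3], t5] - [[[[[t1, t4], t6], t2], t5], t3]


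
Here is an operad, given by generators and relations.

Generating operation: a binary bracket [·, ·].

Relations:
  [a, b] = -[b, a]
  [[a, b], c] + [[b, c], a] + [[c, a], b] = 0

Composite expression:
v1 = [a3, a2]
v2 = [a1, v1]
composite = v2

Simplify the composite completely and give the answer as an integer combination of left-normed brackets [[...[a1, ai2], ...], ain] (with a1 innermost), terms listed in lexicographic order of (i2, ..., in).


A multilinear Lie element is pinned by a1-initial words (a1 innermost).
Composite bracket: [a1, [a3, a2]]
Expanding via [a, b] = ab - ba: 4 signed words (2^2 = 4).
Keep just the words that open with a1:
  from a1a2a3, sign -1: term -[[a1, a2], a3]
  from a1a3a2, sign +1: term +[[a1, a3], a2]

-[[a1, a2], a3] + [[a1, a3], a2]


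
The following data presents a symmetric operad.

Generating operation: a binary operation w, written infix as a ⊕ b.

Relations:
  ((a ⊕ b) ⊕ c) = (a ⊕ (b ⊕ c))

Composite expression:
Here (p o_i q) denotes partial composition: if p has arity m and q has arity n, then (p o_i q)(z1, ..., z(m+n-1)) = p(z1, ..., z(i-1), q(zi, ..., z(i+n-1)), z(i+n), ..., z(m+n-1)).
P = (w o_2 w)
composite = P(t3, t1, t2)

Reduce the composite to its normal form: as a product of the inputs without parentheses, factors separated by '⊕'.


t3 ⊕ t1 ⊕ t2

Under associativity of w, the answer is the t's in reading order.
(t1 ⊕ t2) spells out as t1 ⊕ t2
(t3 ⊕ (t1 ⊕ t2)) spells out as t3 ⊕ t1 ⊕ t2


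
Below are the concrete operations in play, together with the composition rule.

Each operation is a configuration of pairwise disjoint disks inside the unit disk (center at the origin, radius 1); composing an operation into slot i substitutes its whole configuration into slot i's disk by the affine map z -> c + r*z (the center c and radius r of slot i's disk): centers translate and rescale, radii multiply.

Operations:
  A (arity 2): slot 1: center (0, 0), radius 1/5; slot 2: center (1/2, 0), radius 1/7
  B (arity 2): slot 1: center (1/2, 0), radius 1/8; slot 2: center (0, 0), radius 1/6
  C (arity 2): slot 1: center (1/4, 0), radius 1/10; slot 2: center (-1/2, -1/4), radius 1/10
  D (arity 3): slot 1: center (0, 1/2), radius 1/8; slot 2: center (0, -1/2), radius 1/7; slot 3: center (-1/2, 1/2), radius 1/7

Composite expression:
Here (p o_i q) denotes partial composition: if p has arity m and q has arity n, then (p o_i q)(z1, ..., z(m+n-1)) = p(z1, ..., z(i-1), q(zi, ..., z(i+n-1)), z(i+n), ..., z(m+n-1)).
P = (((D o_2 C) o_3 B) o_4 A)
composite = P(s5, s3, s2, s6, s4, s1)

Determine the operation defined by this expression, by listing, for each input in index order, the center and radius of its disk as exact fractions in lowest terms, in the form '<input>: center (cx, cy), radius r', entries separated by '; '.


s1: center (-1/2, 1/2), radius 1/7; s2: center (-9/140, -15/28), radius 1/560; s3: center (1/28, -1/2), radius 1/70; s4: center (-59/840, -15/28), radius 1/2940; s5: center (0, 1/2), radius 1/8; s6: center (-1/14, -15/28), radius 1/2100

Each s-disk chains the slot maps above it in D; radii multiply.
s5 passes through 1 substitution, ending at center (0, 1/2), radius 1/8
s3 passes through 2 substitutions, ending at center (1/28, -1/2), radius 1/70
s2 passes through 3 substitutions, ending at center (-9/140, -15/28), radius 1/560
s6 passes through 4 substitutions, ending at center (-1/14, -15/28), radius 1/2100
s4 passes through 4 substitutions, ending at center (-59/840, -15/28), radius 1/2940
s1 passes through 1 substitution, ending at center (-1/2, 1/2), radius 1/7


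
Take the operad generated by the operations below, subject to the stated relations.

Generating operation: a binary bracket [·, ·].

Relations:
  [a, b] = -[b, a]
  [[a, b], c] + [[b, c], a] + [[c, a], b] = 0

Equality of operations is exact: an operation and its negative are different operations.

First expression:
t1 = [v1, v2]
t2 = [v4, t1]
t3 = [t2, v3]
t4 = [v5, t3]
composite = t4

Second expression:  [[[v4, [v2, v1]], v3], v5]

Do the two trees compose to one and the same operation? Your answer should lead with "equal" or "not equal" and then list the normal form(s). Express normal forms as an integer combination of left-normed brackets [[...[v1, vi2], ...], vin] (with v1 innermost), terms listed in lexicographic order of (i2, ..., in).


equal; both compose to [[[[v1, v2], v4], v3], v5]

Normal form of the first expression: [[[[v1, v2], v4], v3], v5]
Normal form of the second expression: [[[[v1, v2], v4], v3], v5]
Both agree, so they are equal.


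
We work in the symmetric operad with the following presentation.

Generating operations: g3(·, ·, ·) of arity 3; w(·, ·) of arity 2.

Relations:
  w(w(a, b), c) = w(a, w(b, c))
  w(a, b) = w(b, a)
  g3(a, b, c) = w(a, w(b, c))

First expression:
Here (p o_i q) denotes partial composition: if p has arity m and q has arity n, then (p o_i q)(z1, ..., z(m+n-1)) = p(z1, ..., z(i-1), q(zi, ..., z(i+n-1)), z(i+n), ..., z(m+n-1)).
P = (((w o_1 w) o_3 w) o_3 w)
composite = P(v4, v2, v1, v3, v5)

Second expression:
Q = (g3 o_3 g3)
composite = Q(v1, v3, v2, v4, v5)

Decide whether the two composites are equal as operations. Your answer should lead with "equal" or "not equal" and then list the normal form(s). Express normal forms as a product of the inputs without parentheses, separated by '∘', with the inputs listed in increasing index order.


Reducing the first expression gives v1 ∘ v2 ∘ v3 ∘ v4 ∘ v5
Reducing the second expression gives v1 ∘ v2 ∘ v3 ∘ v4 ∘ v5
Both agree, so they are equal.

equal; the common form is v1 ∘ v2 ∘ v3 ∘ v4 ∘ v5


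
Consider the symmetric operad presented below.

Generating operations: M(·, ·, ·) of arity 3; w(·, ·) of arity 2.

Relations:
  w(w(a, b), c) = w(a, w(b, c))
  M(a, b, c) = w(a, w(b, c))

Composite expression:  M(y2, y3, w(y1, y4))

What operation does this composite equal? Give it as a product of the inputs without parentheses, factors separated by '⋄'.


All parenthesizations of M agree; list the y-inputs left to right.
w(y1, y4) spells out as y1 ⋄ y4
M(y2, y3, w(y1, y4)) spells out as y2 ⋄ y3 ⋄ y1 ⋄ y4

y2 ⋄ y3 ⋄ y1 ⋄ y4


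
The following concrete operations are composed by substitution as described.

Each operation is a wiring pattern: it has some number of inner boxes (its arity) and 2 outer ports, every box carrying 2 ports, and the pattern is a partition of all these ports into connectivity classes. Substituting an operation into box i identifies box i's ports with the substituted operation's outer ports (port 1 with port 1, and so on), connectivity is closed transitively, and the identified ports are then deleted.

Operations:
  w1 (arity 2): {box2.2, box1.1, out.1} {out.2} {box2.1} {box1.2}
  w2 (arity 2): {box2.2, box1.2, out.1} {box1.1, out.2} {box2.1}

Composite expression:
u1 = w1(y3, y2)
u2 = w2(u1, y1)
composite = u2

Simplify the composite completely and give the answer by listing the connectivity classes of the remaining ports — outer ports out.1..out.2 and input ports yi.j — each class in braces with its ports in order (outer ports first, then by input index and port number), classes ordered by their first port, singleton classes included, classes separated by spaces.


{out.1, y1.2} {out.2, y2.2, y3.1} {y1.1} {y2.1} {y3.2}

After gluing at w2, chains via deleted ports link the y-ports.
stage w1: inputs (y3, y2), connectivity {out.1, y2.2, y3.1} {out.2} {y2.1} {y3.2}, out.j its boundary
stage w2: inputs (y3, y2, y1), connectivity {out.1, y1.2} {out.2, y2.2, y3.1} {y1.1} {y2.1} {y3.2}, out.j its boundary


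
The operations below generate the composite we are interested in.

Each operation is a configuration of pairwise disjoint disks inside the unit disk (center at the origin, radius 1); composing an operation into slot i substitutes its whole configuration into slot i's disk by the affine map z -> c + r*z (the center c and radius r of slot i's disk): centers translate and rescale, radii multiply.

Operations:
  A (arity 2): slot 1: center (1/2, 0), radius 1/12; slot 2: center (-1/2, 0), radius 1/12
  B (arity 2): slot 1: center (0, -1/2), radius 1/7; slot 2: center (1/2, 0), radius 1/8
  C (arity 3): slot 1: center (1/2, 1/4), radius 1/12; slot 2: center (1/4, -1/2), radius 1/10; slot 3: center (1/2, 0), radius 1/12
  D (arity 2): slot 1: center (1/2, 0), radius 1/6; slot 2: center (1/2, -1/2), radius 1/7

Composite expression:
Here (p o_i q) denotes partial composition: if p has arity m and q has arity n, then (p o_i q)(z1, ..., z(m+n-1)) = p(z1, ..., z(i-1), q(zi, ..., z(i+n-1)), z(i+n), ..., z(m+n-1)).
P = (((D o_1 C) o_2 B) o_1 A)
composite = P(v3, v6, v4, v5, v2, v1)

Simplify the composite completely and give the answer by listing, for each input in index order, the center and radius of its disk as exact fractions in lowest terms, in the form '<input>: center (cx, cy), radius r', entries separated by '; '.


v1: center (1/2, -1/2), radius 1/7; v2: center (7/12, 0), radius 1/72; v3: center (85/144, 1/24), radius 1/864; v4: center (13/24, -11/120), radius 1/420; v5: center (11/20, -1/12), radius 1/480; v6: center (83/144, 1/24), radius 1/864


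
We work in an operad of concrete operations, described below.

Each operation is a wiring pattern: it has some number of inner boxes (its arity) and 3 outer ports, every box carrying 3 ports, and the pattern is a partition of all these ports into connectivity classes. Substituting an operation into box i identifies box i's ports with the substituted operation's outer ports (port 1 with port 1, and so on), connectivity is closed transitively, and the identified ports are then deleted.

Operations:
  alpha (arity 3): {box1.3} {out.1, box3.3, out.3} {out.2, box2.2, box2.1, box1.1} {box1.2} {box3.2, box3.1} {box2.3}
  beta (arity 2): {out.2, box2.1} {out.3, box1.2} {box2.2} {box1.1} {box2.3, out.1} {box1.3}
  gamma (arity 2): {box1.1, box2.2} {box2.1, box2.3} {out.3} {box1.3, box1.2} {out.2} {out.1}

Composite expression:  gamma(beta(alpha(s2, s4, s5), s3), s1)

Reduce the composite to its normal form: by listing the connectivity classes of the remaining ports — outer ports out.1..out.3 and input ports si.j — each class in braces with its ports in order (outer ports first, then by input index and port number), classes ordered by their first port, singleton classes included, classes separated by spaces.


Substituting into gamma glues patterns; closure does the rest.
alpha over (s2, s4, s5) gives {out.1, out.3, s5.3} {out.2, s2.1, s4.1, s4.2} {s2.2} {s2.3} {s4.3} {s5.1, s5.2}, out.j being that stage's outer ports
beta over (s2, s4, s5, s3) gives {out.1, s3.3} {out.2, s3.1} {out.3, s2.1, s4.1, s4.2} {s2.2} {s2.3} {s3.2} {s4.3} {s5.1, s5.2} {s5.3}, out.j being that stage's outer ports
gamma over (s2, s4, s5, s3, s1) gives {out.1} {out.2} {out.3} {s1.1, s1.3} {s1.2, s3.3} {s2.1, s3.1, s4.1, s4.2} {s2.2} {s2.3} {s3.2} {s4.3} {s5.1, s5.2} {s5.3}, out.j being that stage's outer ports

{out.1} {out.2} {out.3} {s1.1, s1.3} {s1.2, s3.3} {s2.1, s3.1, s4.1, s4.2} {s2.2} {s2.3} {s3.2} {s4.3} {s5.1, s5.2} {s5.3}
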